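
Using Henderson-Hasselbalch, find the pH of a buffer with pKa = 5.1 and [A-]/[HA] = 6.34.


pH = pKa + log10([A-]/[HA])
pH = 5.1 + log10(6.34)
pH = 5.9021

5.9021


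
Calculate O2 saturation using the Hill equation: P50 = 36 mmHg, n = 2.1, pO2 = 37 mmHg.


Y = pO2^n / (P50^n + pO2^n)
Y = 37^2.1 / (36^2.1 + 37^2.1)
Y = 51.44%

51.44%


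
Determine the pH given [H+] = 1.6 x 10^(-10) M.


pH = -log10([H+])
pH = -log10(1.6 x 10^(-10))
pH = 9.7959

9.7959


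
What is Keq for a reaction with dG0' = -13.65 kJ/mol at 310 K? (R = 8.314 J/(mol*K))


Keq = exp(-dG0 * 1000 / (R * T))
Keq = exp(-(-13.65) * 1000 / (8.314 * 310))
Keq = 199.5686

199.5686


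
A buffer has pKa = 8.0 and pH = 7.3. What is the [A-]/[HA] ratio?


[A-]/[HA] = 10^(pH - pKa)
= 10^(7.3 - 8.0)
= 0.1995

0.1995


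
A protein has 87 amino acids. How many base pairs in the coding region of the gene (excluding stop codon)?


Each amino acid = 1 codon = 3 bp
bp = 87 * 3 = 261 bp

261 bp


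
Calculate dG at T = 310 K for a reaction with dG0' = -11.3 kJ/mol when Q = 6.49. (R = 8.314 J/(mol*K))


dG = dG0' + RT * ln(Q) / 1000
dG = -11.3 + 8.314 * 310 * ln(6.49) / 1000
dG = -6.4797 kJ/mol

-6.4797 kJ/mol


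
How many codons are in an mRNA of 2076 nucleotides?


codons = nucleotides / 3
codons = 2076 / 3 = 692

692


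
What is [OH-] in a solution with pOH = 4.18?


[OH-] = 10^(-pOH)
[OH-] = 10^(-4.18)
[OH-] = 6.607e-05 M

6.607e-05 M


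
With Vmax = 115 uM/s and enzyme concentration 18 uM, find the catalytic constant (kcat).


kcat = Vmax / [E]t
kcat = 115 / 18
kcat = 6.3889 s^-1

6.3889 s^-1


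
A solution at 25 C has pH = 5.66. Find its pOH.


pOH = 14 - pH
pOH = 14 - 5.66
pOH = 8.34

8.34


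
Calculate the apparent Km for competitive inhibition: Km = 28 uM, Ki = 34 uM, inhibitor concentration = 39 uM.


Km_app = Km * (1 + [I]/Ki)
Km_app = 28 * (1 + 39/34)
Km_app = 60.1176 uM

60.1176 uM


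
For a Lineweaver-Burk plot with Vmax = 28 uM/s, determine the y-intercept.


y-intercept = 1/Vmax
= 1/28
= 0.0357 s/uM

0.0357 s/uM


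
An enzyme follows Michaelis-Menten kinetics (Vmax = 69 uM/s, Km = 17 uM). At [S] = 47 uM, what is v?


v = Vmax * [S] / (Km + [S])
v = 69 * 47 / (17 + 47)
v = 50.6719 uM/s

50.6719 uM/s


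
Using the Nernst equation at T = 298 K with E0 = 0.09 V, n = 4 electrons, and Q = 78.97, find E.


E = E0 - (RT/nF) * ln(Q)
E = 0.09 - (8.314 * 298 / (4 * 96485)) * ln(78.97)
E = 0.062 V

0.062 V


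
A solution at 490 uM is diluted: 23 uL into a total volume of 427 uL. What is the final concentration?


C2 = C1 * V1 / V2
C2 = 490 * 23 / 427
C2 = 26.3934 uM

26.3934 uM


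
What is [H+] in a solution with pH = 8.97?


[H+] = 10^(-pH)
[H+] = 10^(-8.97)
[H+] = 1.072e-09 M

1.072e-09 M


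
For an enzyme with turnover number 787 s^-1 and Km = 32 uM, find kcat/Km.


Catalytic efficiency = kcat / Km
= 787 / 32
= 24.5938 uM^-1*s^-1

24.5938 uM^-1*s^-1


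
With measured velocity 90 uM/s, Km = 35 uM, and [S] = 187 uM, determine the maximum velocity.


Vmax = v * (Km + [S]) / [S]
Vmax = 90 * (35 + 187) / 187
Vmax = 106.8449 uM/s

106.8449 uM/s


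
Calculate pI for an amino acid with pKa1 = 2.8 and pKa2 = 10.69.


pI = (pKa1 + pKa2) / 2
pI = (2.8 + 10.69) / 2
pI = 6.745

6.745


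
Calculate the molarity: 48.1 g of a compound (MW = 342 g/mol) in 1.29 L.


C = (mass / MW) / volume
C = (48.1 / 342) / 1.29
C = 0.109 M

0.109 M


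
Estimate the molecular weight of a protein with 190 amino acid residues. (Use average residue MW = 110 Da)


MW = n_residues * 110 Da
MW = 190 * 110
MW = 20900 Da

20900 Da


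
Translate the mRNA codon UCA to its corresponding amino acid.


Standard genetic code lookup.
Codon UCA -> Ser

Ser


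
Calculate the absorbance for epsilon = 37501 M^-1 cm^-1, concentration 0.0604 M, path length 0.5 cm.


A = epsilon * c * l
A = 37501 * 0.0604 * 0.5
A = 1132.5302

1132.5302


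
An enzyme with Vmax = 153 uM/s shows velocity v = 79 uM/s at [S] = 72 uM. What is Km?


Km = [S] * (Vmax - v) / v
Km = 72 * (153 - 79) / 79
Km = 67.443 uM

67.443 uM


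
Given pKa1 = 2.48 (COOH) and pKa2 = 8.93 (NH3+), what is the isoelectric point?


pI = (pKa1 + pKa2) / 2
pI = (2.48 + 8.93) / 2
pI = 5.705

5.705


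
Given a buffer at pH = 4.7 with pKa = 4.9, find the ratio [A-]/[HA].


[A-]/[HA] = 10^(pH - pKa)
= 10^(4.7 - 4.9)
= 0.631

0.631


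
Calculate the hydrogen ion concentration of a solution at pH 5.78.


[H+] = 10^(-pH)
[H+] = 10^(-5.78)
[H+] = 1.660e-06 M

1.660e-06 M


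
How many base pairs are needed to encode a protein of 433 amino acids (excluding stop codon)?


Each amino acid = 1 codon = 3 bp
bp = 433 * 3 = 1299 bp

1299 bp


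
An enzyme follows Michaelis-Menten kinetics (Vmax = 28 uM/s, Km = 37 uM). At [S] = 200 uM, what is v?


v = Vmax * [S] / (Km + [S])
v = 28 * 200 / (37 + 200)
v = 23.6287 uM/s

23.6287 uM/s


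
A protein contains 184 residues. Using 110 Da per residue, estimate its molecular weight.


MW = n_residues * 110 Da
MW = 184 * 110
MW = 20240 Da

20240 Da


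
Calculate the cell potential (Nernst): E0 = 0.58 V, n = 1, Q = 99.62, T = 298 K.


E = E0 - (RT/nF) * ln(Q)
E = 0.58 - (8.314 * 298 / (1 * 96485)) * ln(99.62)
E = 0.4618 V

0.4618 V


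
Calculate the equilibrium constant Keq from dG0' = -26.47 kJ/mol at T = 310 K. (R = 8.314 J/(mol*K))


Keq = exp(-dG0 * 1000 / (R * T))
Keq = exp(-(-26.47) * 1000 / (8.314 * 310))
Keq = 28861.9287

28861.9287


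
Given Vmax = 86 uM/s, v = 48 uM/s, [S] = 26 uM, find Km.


Km = [S] * (Vmax - v) / v
Km = 26 * (86 - 48) / 48
Km = 20.5833 uM

20.5833 uM


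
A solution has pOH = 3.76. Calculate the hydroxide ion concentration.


[OH-] = 10^(-pOH)
[OH-] = 10^(-3.76)
[OH-] = 1.738e-04 M

1.738e-04 M


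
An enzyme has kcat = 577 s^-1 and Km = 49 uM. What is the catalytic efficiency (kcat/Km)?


Catalytic efficiency = kcat / Km
= 577 / 49
= 11.7755 uM^-1*s^-1

11.7755 uM^-1*s^-1


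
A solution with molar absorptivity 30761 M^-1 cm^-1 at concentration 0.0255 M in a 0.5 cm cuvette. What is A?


A = epsilon * c * l
A = 30761 * 0.0255 * 0.5
A = 392.2027

392.2027


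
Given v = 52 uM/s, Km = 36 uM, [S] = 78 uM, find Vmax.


Vmax = v * (Km + [S]) / [S]
Vmax = 52 * (36 + 78) / 78
Vmax = 76.0 uM/s

76.0 uM/s


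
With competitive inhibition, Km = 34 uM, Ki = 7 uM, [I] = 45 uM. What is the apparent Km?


Km_app = Km * (1 + [I]/Ki)
Km_app = 34 * (1 + 45/7)
Km_app = 252.5714 uM

252.5714 uM


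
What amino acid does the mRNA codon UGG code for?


Standard genetic code lookup.
Codon UGG -> Trp

Trp


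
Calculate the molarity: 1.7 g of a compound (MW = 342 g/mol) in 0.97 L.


C = (mass / MW) / volume
C = (1.7 / 342) / 0.97
C = 0.0051 M

0.0051 M


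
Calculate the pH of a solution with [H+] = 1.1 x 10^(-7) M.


pH = -log10([H+])
pH = -log10(1.1 x 10^(-7))
pH = 6.9586

6.9586


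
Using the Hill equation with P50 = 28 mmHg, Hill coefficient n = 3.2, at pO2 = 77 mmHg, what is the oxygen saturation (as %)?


Y = pO2^n / (P50^n + pO2^n)
Y = 77^3.2 / (28^3.2 + 77^3.2)
Y = 96.22%

96.22%


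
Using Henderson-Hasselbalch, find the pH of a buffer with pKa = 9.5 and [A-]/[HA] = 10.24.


pH = pKa + log10([A-]/[HA])
pH = 9.5 + log10(10.24)
pH = 10.5103

10.5103


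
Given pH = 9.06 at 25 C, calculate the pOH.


pOH = 14 - pH
pOH = 14 - 9.06
pOH = 4.94

4.94


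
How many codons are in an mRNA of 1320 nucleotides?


codons = nucleotides / 3
codons = 1320 / 3 = 440

440


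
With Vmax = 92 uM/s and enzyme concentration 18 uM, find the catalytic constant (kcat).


kcat = Vmax / [E]t
kcat = 92 / 18
kcat = 5.1111 s^-1

5.1111 s^-1


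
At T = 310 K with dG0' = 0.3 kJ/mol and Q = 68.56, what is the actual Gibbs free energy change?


dG = dG0' + RT * ln(Q) / 1000
dG = 0.3 + 8.314 * 310 * ln(68.56) / 1000
dG = 11.1962 kJ/mol

11.1962 kJ/mol


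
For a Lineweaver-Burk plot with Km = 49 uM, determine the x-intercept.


x-intercept = -1/Km
= -1/49
= -0.0204 1/uM

-0.0204 1/uM


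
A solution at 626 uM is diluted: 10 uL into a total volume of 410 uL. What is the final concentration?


C2 = C1 * V1 / V2
C2 = 626 * 10 / 410
C2 = 15.2683 uM

15.2683 uM


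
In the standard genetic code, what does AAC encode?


Standard genetic code lookup.
Codon AAC -> Asn

Asn


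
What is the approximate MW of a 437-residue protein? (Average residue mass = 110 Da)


MW = n_residues * 110 Da
MW = 437 * 110
MW = 48070 Da

48070 Da


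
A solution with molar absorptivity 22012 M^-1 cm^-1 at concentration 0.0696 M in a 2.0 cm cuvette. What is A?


A = epsilon * c * l
A = 22012 * 0.0696 * 2.0
A = 3064.0704

3064.0704


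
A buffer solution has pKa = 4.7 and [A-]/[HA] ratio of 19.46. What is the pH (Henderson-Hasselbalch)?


pH = pKa + log10([A-]/[HA])
pH = 4.7 + log10(19.46)
pH = 5.9891

5.9891


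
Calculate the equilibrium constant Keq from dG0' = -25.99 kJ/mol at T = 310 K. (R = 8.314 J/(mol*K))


Keq = exp(-dG0 * 1000 / (R * T))
Keq = exp(-(-25.99) * 1000 / (8.314 * 310))
Keq = 23957.5821

23957.5821


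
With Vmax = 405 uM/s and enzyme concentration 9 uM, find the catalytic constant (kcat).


kcat = Vmax / [E]t
kcat = 405 / 9
kcat = 45.0 s^-1

45.0 s^-1


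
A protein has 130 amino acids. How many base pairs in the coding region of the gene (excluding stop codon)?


Each amino acid = 1 codon = 3 bp
bp = 130 * 3 = 390 bp

390 bp


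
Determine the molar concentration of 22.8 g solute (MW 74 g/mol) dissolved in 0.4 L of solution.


C = (mass / MW) / volume
C = (22.8 / 74) / 0.4
C = 0.7703 M

0.7703 M


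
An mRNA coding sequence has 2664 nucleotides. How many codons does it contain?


codons = nucleotides / 3
codons = 2664 / 3 = 888

888


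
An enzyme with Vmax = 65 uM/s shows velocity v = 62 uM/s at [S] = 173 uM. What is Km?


Km = [S] * (Vmax - v) / v
Km = 173 * (65 - 62) / 62
Km = 8.371 uM

8.371 uM


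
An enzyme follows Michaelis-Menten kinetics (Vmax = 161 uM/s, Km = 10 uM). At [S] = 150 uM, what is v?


v = Vmax * [S] / (Km + [S])
v = 161 * 150 / (10 + 150)
v = 150.9375 uM/s

150.9375 uM/s


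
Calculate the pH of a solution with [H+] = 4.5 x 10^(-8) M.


pH = -log10([H+])
pH = -log10(4.5 x 10^(-8))
pH = 7.3468

7.3468


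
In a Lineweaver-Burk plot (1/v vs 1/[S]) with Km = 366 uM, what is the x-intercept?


x-intercept = -1/Km
= -1/366
= -0.0027 1/uM

-0.0027 1/uM


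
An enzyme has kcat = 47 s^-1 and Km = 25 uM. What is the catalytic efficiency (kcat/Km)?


Catalytic efficiency = kcat / Km
= 47 / 25
= 1.88 uM^-1*s^-1

1.88 uM^-1*s^-1


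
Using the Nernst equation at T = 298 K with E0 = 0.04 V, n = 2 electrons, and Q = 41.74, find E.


E = E0 - (RT/nF) * ln(Q)
E = 0.04 - (8.314 * 298 / (2 * 96485)) * ln(41.74)
E = -0.0079 V

-0.0079 V


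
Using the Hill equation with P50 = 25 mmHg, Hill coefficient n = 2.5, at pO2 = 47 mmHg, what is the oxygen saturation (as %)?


Y = pO2^n / (P50^n + pO2^n)
Y = 47^2.5 / (25^2.5 + 47^2.5)
Y = 82.89%

82.89%


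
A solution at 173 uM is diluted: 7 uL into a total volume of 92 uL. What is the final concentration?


C2 = C1 * V1 / V2
C2 = 173 * 7 / 92
C2 = 13.163 uM

13.163 uM


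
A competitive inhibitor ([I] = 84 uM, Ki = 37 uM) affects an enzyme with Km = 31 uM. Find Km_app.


Km_app = Km * (1 + [I]/Ki)
Km_app = 31 * (1 + 84/37)
Km_app = 101.3784 uM

101.3784 uM


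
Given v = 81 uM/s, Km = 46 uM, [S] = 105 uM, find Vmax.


Vmax = v * (Km + [S]) / [S]
Vmax = 81 * (46 + 105) / 105
Vmax = 116.4857 uM/s

116.4857 uM/s


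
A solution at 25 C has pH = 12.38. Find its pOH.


pOH = 14 - pH
pOH = 14 - 12.38
pOH = 1.62

1.62


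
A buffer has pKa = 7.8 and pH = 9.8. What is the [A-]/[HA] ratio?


[A-]/[HA] = 10^(pH - pKa)
= 10^(9.8 - 7.8)
= 100.0

100.0


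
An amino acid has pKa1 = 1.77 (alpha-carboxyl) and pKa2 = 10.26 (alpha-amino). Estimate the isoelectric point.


pI = (pKa1 + pKa2) / 2
pI = (1.77 + 10.26) / 2
pI = 6.015

6.015


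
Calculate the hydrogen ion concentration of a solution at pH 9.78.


[H+] = 10^(-pH)
[H+] = 10^(-9.78)
[H+] = 1.660e-10 M

1.660e-10 M


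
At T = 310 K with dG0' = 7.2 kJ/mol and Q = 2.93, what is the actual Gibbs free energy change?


dG = dG0' + RT * ln(Q) / 1000
dG = 7.2 + 8.314 * 310 * ln(2.93) / 1000
dG = 9.9706 kJ/mol

9.9706 kJ/mol


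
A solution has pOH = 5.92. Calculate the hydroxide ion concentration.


[OH-] = 10^(-pOH)
[OH-] = 10^(-5.92)
[OH-] = 1.202e-06 M

1.202e-06 M


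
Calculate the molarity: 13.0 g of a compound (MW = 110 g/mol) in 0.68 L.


C = (mass / MW) / volume
C = (13.0 / 110) / 0.68
C = 0.1738 M

0.1738 M


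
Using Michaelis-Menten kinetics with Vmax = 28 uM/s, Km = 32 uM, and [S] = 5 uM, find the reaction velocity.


v = Vmax * [S] / (Km + [S])
v = 28 * 5 / (32 + 5)
v = 3.7838 uM/s

3.7838 uM/s


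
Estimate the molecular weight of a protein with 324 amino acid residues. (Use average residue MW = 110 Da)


MW = n_residues * 110 Da
MW = 324 * 110
MW = 35640 Da

35640 Da


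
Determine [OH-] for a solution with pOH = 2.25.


[OH-] = 10^(-pOH)
[OH-] = 10^(-2.25)
[OH-] = 0.0056 M

0.0056 M


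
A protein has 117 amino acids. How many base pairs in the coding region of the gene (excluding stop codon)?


Each amino acid = 1 codon = 3 bp
bp = 117 * 3 = 351 bp

351 bp


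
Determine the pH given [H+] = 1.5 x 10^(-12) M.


pH = -log10([H+])
pH = -log10(1.5 x 10^(-12))
pH = 11.8239

11.8239


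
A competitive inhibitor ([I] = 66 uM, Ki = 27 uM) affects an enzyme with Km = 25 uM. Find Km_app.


Km_app = Km * (1 + [I]/Ki)
Km_app = 25 * (1 + 66/27)
Km_app = 86.1111 uM

86.1111 uM


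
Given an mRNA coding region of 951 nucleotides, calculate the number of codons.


codons = nucleotides / 3
codons = 951 / 3 = 317

317


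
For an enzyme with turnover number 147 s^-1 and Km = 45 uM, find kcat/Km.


Catalytic efficiency = kcat / Km
= 147 / 45
= 3.2667 uM^-1*s^-1

3.2667 uM^-1*s^-1


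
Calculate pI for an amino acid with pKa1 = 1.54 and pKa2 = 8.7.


pI = (pKa1 + pKa2) / 2
pI = (1.54 + 8.7) / 2
pI = 5.12

5.12


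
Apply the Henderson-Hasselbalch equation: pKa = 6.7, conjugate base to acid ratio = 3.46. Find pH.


pH = pKa + log10([A-]/[HA])
pH = 6.7 + log10(3.46)
pH = 7.2391

7.2391


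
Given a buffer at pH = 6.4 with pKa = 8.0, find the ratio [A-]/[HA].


[A-]/[HA] = 10^(pH - pKa)
= 10^(6.4 - 8.0)
= 0.0251

0.0251


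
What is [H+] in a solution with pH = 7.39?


[H+] = 10^(-pH)
[H+] = 10^(-7.39)
[H+] = 4.074e-08 M

4.074e-08 M


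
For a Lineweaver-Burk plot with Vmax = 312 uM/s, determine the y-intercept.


y-intercept = 1/Vmax
= 1/312
= 0.0032 s/uM

0.0032 s/uM


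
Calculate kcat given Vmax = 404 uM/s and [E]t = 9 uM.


kcat = Vmax / [E]t
kcat = 404 / 9
kcat = 44.8889 s^-1

44.8889 s^-1


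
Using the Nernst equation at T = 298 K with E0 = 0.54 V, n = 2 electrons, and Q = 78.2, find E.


E = E0 - (RT/nF) * ln(Q)
E = 0.54 - (8.314 * 298 / (2 * 96485)) * ln(78.2)
E = 0.484 V

0.484 V


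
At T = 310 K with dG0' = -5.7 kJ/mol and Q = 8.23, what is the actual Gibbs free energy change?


dG = dG0' + RT * ln(Q) / 1000
dG = -5.7 + 8.314 * 310 * ln(8.23) / 1000
dG = -0.2675 kJ/mol

-0.2675 kJ/mol


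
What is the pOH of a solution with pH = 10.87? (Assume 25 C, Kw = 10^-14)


pOH = 14 - pH
pOH = 14 - 10.87
pOH = 3.13

3.13


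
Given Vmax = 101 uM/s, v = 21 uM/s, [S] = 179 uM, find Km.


Km = [S] * (Vmax - v) / v
Km = 179 * (101 - 21) / 21
Km = 681.9048 uM

681.9048 uM


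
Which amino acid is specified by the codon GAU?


Standard genetic code lookup.
Codon GAU -> Asp

Asp


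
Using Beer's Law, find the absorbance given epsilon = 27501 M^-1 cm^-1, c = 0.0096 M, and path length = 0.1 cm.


A = epsilon * c * l
A = 27501 * 0.0096 * 0.1
A = 26.401

26.401


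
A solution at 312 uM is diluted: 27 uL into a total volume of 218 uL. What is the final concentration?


C2 = C1 * V1 / V2
C2 = 312 * 27 / 218
C2 = 38.6422 uM

38.6422 uM


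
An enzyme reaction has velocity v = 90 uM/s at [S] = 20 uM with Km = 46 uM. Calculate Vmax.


Vmax = v * (Km + [S]) / [S]
Vmax = 90 * (46 + 20) / 20
Vmax = 297.0 uM/s

297.0 uM/s


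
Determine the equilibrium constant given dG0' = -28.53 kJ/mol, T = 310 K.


Keq = exp(-dG0 * 1000 / (R * T))
Keq = exp(-(-28.53) * 1000 / (8.314 * 310))
Keq = 64186.7659

64186.7659


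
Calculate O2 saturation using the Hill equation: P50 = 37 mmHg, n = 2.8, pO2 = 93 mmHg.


Y = pO2^n / (P50^n + pO2^n)
Y = 93^2.8 / (37^2.8 + 93^2.8)
Y = 92.96%

92.96%


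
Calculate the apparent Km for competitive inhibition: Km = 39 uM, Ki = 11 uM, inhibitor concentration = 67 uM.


Km_app = Km * (1 + [I]/Ki)
Km_app = 39 * (1 + 67/11)
Km_app = 276.5455 uM

276.5455 uM


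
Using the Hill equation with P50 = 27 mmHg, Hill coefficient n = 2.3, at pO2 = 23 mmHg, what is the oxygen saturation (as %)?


Y = pO2^n / (P50^n + pO2^n)
Y = 23^2.3 / (27^2.3 + 23^2.3)
Y = 40.88%

40.88%


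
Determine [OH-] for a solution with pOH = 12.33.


[OH-] = 10^(-pOH)
[OH-] = 10^(-12.33)
[OH-] = 4.677e-13 M

4.677e-13 M


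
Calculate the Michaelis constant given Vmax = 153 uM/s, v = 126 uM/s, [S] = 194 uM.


Km = [S] * (Vmax - v) / v
Km = 194 * (153 - 126) / 126
Km = 41.5714 uM

41.5714 uM


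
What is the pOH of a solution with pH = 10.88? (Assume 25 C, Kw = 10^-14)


pOH = 14 - pH
pOH = 14 - 10.88
pOH = 3.12

3.12


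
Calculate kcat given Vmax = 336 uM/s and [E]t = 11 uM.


kcat = Vmax / [E]t
kcat = 336 / 11
kcat = 30.5455 s^-1

30.5455 s^-1


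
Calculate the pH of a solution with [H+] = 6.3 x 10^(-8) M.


pH = -log10([H+])
pH = -log10(6.3 x 10^(-8))
pH = 7.2007

7.2007


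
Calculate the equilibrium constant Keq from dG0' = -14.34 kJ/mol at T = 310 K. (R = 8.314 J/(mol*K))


Keq = exp(-dG0 * 1000 / (R * T))
Keq = exp(-(-14.34) * 1000 / (8.314 * 310))
Keq = 260.8318

260.8318


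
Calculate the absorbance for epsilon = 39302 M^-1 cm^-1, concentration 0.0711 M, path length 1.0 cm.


A = epsilon * c * l
A = 39302 * 0.0711 * 1.0
A = 2794.3722

2794.3722


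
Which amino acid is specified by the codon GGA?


Standard genetic code lookup.
Codon GGA -> Gly

Gly


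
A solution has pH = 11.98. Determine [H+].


[H+] = 10^(-pH)
[H+] = 10^(-11.98)
[H+] = 1.047e-12 M

1.047e-12 M


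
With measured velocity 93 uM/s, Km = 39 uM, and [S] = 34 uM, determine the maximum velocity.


Vmax = v * (Km + [S]) / [S]
Vmax = 93 * (39 + 34) / 34
Vmax = 199.6765 uM/s

199.6765 uM/s


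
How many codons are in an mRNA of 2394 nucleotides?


codons = nucleotides / 3
codons = 2394 / 3 = 798

798


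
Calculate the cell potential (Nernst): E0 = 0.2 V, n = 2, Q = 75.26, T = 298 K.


E = E0 - (RT/nF) * ln(Q)
E = 0.2 - (8.314 * 298 / (2 * 96485)) * ln(75.26)
E = 0.1445 V

0.1445 V


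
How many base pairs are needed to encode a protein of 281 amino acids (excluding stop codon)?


Each amino acid = 1 codon = 3 bp
bp = 281 * 3 = 843 bp

843 bp


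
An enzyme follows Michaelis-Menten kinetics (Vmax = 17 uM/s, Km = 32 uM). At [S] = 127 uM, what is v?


v = Vmax * [S] / (Km + [S])
v = 17 * 127 / (32 + 127)
v = 13.5786 uM/s

13.5786 uM/s


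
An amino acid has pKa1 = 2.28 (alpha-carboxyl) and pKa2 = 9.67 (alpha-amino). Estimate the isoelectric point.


pI = (pKa1 + pKa2) / 2
pI = (2.28 + 9.67) / 2
pI = 5.975

5.975


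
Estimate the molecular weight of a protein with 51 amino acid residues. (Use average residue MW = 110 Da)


MW = n_residues * 110 Da
MW = 51 * 110
MW = 5610 Da

5610 Da


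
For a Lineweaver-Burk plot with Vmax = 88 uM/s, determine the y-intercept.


y-intercept = 1/Vmax
= 1/88
= 0.0114 s/uM

0.0114 s/uM


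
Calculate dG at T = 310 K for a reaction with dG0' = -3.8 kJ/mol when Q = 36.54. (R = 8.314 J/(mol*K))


dG = dG0' + RT * ln(Q) / 1000
dG = -3.8 + 8.314 * 310 * ln(36.54) / 1000
dG = 5.4743 kJ/mol

5.4743 kJ/mol


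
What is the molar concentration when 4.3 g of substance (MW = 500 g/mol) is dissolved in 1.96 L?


C = (mass / MW) / volume
C = (4.3 / 500) / 1.96
C = 0.0044 M

0.0044 M


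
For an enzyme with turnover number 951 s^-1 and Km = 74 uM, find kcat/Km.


Catalytic efficiency = kcat / Km
= 951 / 74
= 12.8514 uM^-1*s^-1

12.8514 uM^-1*s^-1


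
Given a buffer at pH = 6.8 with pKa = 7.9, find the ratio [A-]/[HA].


[A-]/[HA] = 10^(pH - pKa)
= 10^(6.8 - 7.9)
= 0.0794

0.0794


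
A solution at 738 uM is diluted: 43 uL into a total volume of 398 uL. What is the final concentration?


C2 = C1 * V1 / V2
C2 = 738 * 43 / 398
C2 = 79.7337 uM

79.7337 uM


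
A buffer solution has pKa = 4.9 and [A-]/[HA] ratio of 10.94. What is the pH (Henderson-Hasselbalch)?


pH = pKa + log10([A-]/[HA])
pH = 4.9 + log10(10.94)
pH = 5.939

5.939


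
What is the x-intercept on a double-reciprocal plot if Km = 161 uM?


x-intercept = -1/Km
= -1/161
= -0.0062 1/uM

-0.0062 1/uM


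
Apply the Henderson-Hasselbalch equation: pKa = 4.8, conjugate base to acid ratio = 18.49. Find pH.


pH = pKa + log10([A-]/[HA])
pH = 4.8 + log10(18.49)
pH = 6.0669

6.0669


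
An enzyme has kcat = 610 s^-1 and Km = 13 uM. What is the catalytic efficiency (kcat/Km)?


Catalytic efficiency = kcat / Km
= 610 / 13
= 46.9231 uM^-1*s^-1

46.9231 uM^-1*s^-1


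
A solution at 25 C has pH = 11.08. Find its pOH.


pOH = 14 - pH
pOH = 14 - 11.08
pOH = 2.92

2.92


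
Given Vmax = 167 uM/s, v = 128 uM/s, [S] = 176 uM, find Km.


Km = [S] * (Vmax - v) / v
Km = 176 * (167 - 128) / 128
Km = 53.625 uM

53.625 uM


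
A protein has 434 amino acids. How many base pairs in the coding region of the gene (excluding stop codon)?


Each amino acid = 1 codon = 3 bp
bp = 434 * 3 = 1302 bp

1302 bp


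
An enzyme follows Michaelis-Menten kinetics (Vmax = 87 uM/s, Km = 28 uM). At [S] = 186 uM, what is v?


v = Vmax * [S] / (Km + [S])
v = 87 * 186 / (28 + 186)
v = 75.6168 uM/s

75.6168 uM/s


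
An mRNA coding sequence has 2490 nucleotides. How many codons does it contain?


codons = nucleotides / 3
codons = 2490 / 3 = 830

830


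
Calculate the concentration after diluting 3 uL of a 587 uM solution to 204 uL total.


C2 = C1 * V1 / V2
C2 = 587 * 3 / 204
C2 = 8.6324 uM

8.6324 uM


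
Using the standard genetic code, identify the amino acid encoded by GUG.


Standard genetic code lookup.
Codon GUG -> Val

Val


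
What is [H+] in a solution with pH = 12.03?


[H+] = 10^(-pH)
[H+] = 10^(-12.03)
[H+] = 9.333e-13 M

9.333e-13 M


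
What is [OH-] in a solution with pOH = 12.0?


[OH-] = 10^(-pOH)
[OH-] = 10^(-12.0)
[OH-] = 1.000e-12 M

1.000e-12 M


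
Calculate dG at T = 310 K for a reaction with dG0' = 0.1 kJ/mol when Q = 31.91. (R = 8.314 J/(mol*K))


dG = dG0' + RT * ln(Q) / 1000
dG = 0.1 + 8.314 * 310 * ln(31.91) / 1000
dG = 9.0251 kJ/mol

9.0251 kJ/mol


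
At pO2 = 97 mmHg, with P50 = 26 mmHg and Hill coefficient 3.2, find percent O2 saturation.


Y = pO2^n / (P50^n + pO2^n)
Y = 97^3.2 / (26^3.2 + 97^3.2)
Y = 98.54%

98.54%


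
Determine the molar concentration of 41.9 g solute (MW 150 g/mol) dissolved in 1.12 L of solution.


C = (mass / MW) / volume
C = (41.9 / 150) / 1.12
C = 0.2494 M

0.2494 M


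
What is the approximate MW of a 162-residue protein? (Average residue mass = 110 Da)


MW = n_residues * 110 Da
MW = 162 * 110
MW = 17820 Da

17820 Da


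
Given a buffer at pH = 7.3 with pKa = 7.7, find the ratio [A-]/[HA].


[A-]/[HA] = 10^(pH - pKa)
= 10^(7.3 - 7.7)
= 0.3981

0.3981


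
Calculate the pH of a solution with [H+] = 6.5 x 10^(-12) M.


pH = -log10([H+])
pH = -log10(6.5 x 10^(-12))
pH = 11.1871

11.1871


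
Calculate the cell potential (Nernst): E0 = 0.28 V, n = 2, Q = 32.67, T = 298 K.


E = E0 - (RT/nF) * ln(Q)
E = 0.28 - (8.314 * 298 / (2 * 96485)) * ln(32.67)
E = 0.2352 V

0.2352 V


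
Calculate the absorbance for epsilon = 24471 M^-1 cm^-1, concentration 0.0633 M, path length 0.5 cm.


A = epsilon * c * l
A = 24471 * 0.0633 * 0.5
A = 774.5071

774.5071


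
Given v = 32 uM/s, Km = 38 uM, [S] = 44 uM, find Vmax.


Vmax = v * (Km + [S]) / [S]
Vmax = 32 * (38 + 44) / 44
Vmax = 59.6364 uM/s

59.6364 uM/s


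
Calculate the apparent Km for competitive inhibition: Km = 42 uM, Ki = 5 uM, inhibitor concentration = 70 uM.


Km_app = Km * (1 + [I]/Ki)
Km_app = 42 * (1 + 70/5)
Km_app = 630.0 uM

630.0 uM


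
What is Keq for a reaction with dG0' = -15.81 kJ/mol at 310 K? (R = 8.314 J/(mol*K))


Keq = exp(-dG0 * 1000 / (R * T))
Keq = exp(-(-15.81) * 1000 / (8.314 * 310))
Keq = 461.3843

461.3843


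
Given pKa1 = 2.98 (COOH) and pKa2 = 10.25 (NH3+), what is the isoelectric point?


pI = (pKa1 + pKa2) / 2
pI = (2.98 + 10.25) / 2
pI = 6.615

6.615


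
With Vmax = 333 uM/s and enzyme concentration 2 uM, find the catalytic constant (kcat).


kcat = Vmax / [E]t
kcat = 333 / 2
kcat = 166.5 s^-1

166.5 s^-1


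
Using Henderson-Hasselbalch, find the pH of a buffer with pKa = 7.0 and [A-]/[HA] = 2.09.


pH = pKa + log10([A-]/[HA])
pH = 7.0 + log10(2.09)
pH = 7.3201

7.3201


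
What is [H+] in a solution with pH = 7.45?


[H+] = 10^(-pH)
[H+] = 10^(-7.45)
[H+] = 3.548e-08 M

3.548e-08 M


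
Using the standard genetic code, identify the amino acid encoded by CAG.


Standard genetic code lookup.
Codon CAG -> Gln

Gln


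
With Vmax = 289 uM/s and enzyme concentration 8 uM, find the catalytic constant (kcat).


kcat = Vmax / [E]t
kcat = 289 / 8
kcat = 36.125 s^-1

36.125 s^-1


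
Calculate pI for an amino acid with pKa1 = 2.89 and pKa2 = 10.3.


pI = (pKa1 + pKa2) / 2
pI = (2.89 + 10.3) / 2
pI = 6.595

6.595


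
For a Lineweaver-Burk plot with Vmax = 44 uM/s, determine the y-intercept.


y-intercept = 1/Vmax
= 1/44
= 0.0227 s/uM

0.0227 s/uM


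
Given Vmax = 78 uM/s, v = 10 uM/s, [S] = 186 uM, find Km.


Km = [S] * (Vmax - v) / v
Km = 186 * (78 - 10) / 10
Km = 1264.8 uM

1264.8 uM


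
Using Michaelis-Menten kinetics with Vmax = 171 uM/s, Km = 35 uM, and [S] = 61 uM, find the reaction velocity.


v = Vmax * [S] / (Km + [S])
v = 171 * 61 / (35 + 61)
v = 108.6562 uM/s

108.6562 uM/s


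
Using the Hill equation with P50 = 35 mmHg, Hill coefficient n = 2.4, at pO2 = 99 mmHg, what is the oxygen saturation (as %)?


Y = pO2^n / (P50^n + pO2^n)
Y = 99^2.4 / (35^2.4 + 99^2.4)
Y = 92.38%

92.38%


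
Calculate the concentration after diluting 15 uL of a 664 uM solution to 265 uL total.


C2 = C1 * V1 / V2
C2 = 664 * 15 / 265
C2 = 37.5849 uM

37.5849 uM


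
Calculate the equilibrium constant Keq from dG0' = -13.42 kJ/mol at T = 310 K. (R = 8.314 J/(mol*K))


Keq = exp(-dG0 * 1000 / (R * T))
Keq = exp(-(-13.42) * 1000 / (8.314 * 310))
Keq = 182.5308

182.5308


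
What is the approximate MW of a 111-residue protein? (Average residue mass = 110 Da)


MW = n_residues * 110 Da
MW = 111 * 110
MW = 12210 Da

12210 Da


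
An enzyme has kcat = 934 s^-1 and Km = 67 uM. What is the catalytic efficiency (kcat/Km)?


Catalytic efficiency = kcat / Km
= 934 / 67
= 13.9403 uM^-1*s^-1

13.9403 uM^-1*s^-1


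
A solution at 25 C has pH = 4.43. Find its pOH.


pOH = 14 - pH
pOH = 14 - 4.43
pOH = 9.57

9.57


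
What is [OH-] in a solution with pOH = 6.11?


[OH-] = 10^(-pOH)
[OH-] = 10^(-6.11)
[OH-] = 7.762e-07 M

7.762e-07 M


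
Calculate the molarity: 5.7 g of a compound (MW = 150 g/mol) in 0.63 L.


C = (mass / MW) / volume
C = (5.7 / 150) / 0.63
C = 0.0603 M

0.0603 M


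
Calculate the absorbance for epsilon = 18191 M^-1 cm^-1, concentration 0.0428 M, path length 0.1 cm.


A = epsilon * c * l
A = 18191 * 0.0428 * 0.1
A = 77.8575

77.8575


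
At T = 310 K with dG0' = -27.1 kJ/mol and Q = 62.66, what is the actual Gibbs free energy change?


dG = dG0' + RT * ln(Q) / 1000
dG = -27.1 + 8.314 * 310 * ln(62.66) / 1000
dG = -16.4357 kJ/mol

-16.4357 kJ/mol


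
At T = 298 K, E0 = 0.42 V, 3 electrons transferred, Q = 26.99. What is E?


E = E0 - (RT/nF) * ln(Q)
E = 0.42 - (8.314 * 298 / (3 * 96485)) * ln(26.99)
E = 0.3918 V

0.3918 V


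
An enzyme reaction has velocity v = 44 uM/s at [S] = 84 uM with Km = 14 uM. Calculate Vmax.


Vmax = v * (Km + [S]) / [S]
Vmax = 44 * (14 + 84) / 84
Vmax = 51.3333 uM/s

51.3333 uM/s


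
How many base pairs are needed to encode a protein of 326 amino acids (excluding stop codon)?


Each amino acid = 1 codon = 3 bp
bp = 326 * 3 = 978 bp

978 bp


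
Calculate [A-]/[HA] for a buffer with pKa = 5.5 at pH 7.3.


[A-]/[HA] = 10^(pH - pKa)
= 10^(7.3 - 5.5)
= 63.0957

63.0957


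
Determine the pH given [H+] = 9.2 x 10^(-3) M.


pH = -log10([H+])
pH = -log10(9.2 x 10^(-3))
pH = 2.0362

2.0362


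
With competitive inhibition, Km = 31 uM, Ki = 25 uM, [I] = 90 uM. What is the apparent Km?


Km_app = Km * (1 + [I]/Ki)
Km_app = 31 * (1 + 90/25)
Km_app = 142.6 uM

142.6 uM


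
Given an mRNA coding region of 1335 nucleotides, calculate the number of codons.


codons = nucleotides / 3
codons = 1335 / 3 = 445

445


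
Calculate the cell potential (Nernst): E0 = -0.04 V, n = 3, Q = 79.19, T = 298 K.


E = E0 - (RT/nF) * ln(Q)
E = -0.04 - (8.314 * 298 / (3 * 96485)) * ln(79.19)
E = -0.0774 V

-0.0774 V


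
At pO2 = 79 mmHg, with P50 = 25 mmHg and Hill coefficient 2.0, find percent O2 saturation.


Y = pO2^n / (P50^n + pO2^n)
Y = 79^2.0 / (25^2.0 + 79^2.0)
Y = 90.9%

90.9%


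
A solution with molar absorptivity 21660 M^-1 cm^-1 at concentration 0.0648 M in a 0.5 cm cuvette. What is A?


A = epsilon * c * l
A = 21660 * 0.0648 * 0.5
A = 701.784

701.784


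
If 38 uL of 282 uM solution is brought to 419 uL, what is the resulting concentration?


C2 = C1 * V1 / V2
C2 = 282 * 38 / 419
C2 = 25.5752 uM

25.5752 uM


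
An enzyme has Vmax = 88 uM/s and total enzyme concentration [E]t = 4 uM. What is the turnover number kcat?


kcat = Vmax / [E]t
kcat = 88 / 4
kcat = 22.0 s^-1

22.0 s^-1


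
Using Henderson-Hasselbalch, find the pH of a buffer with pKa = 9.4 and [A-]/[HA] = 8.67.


pH = pKa + log10([A-]/[HA])
pH = 9.4 + log10(8.67)
pH = 10.338

10.338


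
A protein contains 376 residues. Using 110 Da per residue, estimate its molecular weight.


MW = n_residues * 110 Da
MW = 376 * 110
MW = 41360 Da

41360 Da


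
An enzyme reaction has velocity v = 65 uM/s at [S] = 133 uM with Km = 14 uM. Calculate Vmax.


Vmax = v * (Km + [S]) / [S]
Vmax = 65 * (14 + 133) / 133
Vmax = 71.8421 uM/s

71.8421 uM/s


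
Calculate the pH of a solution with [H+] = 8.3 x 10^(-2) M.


pH = -log10([H+])
pH = -log10(8.3 x 10^(-2))
pH = 1.0809

1.0809


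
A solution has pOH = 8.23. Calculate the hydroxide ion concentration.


[OH-] = 10^(-pOH)
[OH-] = 10^(-8.23)
[OH-] = 5.888e-09 M

5.888e-09 M


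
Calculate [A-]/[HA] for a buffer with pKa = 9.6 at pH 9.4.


[A-]/[HA] = 10^(pH - pKa)
= 10^(9.4 - 9.6)
= 0.631

0.631


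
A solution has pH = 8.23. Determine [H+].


[H+] = 10^(-pH)
[H+] = 10^(-8.23)
[H+] = 5.888e-09 M

5.888e-09 M


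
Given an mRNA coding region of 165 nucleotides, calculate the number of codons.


codons = nucleotides / 3
codons = 165 / 3 = 55

55


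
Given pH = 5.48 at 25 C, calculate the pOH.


pOH = 14 - pH
pOH = 14 - 5.48
pOH = 8.52

8.52


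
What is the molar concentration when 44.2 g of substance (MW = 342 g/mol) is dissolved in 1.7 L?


C = (mass / MW) / volume
C = (44.2 / 342) / 1.7
C = 0.076 M

0.076 M


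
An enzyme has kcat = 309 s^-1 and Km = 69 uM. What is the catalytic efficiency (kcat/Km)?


Catalytic efficiency = kcat / Km
= 309 / 69
= 4.4783 uM^-1*s^-1

4.4783 uM^-1*s^-1


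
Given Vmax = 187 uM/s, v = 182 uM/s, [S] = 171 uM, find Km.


Km = [S] * (Vmax - v) / v
Km = 171 * (187 - 182) / 182
Km = 4.6978 uM

4.6978 uM


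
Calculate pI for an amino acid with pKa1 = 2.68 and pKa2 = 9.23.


pI = (pKa1 + pKa2) / 2
pI = (2.68 + 9.23) / 2
pI = 5.955

5.955


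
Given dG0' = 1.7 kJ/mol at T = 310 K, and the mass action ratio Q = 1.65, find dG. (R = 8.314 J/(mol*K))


dG = dG0' + RT * ln(Q) / 1000
dG = 1.7 + 8.314 * 310 * ln(1.65) / 1000
dG = 2.9907 kJ/mol

2.9907 kJ/mol


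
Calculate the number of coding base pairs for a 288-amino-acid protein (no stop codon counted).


Each amino acid = 1 codon = 3 bp
bp = 288 * 3 = 864 bp

864 bp


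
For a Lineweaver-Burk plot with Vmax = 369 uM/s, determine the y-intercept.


y-intercept = 1/Vmax
= 1/369
= 0.0027 s/uM

0.0027 s/uM


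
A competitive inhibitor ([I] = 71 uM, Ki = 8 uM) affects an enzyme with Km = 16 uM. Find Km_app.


Km_app = Km * (1 + [I]/Ki)
Km_app = 16 * (1 + 71/8)
Km_app = 158.0 uM

158.0 uM


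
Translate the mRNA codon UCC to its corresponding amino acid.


Standard genetic code lookup.
Codon UCC -> Ser

Ser


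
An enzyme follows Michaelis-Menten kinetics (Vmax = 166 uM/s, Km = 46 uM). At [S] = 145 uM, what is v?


v = Vmax * [S] / (Km + [S])
v = 166 * 145 / (46 + 145)
v = 126.0209 uM/s

126.0209 uM/s


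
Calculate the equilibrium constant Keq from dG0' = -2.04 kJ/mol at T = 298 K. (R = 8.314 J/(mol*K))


Keq = exp(-dG0 * 1000 / (R * T))
Keq = exp(-(-2.04) * 1000 / (8.314 * 298))
Keq = 2.2782

2.2782


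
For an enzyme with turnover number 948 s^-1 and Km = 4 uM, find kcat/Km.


Catalytic efficiency = kcat / Km
= 948 / 4
= 237.0 uM^-1*s^-1

237.0 uM^-1*s^-1


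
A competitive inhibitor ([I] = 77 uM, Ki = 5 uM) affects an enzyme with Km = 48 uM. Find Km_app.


Km_app = Km * (1 + [I]/Ki)
Km_app = 48 * (1 + 77/5)
Km_app = 787.2 uM

787.2 uM


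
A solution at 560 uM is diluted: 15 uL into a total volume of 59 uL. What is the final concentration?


C2 = C1 * V1 / V2
C2 = 560 * 15 / 59
C2 = 142.3729 uM

142.3729 uM


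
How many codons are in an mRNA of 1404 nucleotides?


codons = nucleotides / 3
codons = 1404 / 3 = 468

468


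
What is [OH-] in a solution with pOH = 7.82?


[OH-] = 10^(-pOH)
[OH-] = 10^(-7.82)
[OH-] = 1.514e-08 M

1.514e-08 M


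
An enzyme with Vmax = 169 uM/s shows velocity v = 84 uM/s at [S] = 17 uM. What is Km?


Km = [S] * (Vmax - v) / v
Km = 17 * (169 - 84) / 84
Km = 17.2024 uM

17.2024 uM


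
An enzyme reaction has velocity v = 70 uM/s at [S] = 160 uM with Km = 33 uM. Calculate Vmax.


Vmax = v * (Km + [S]) / [S]
Vmax = 70 * (33 + 160) / 160
Vmax = 84.4375 uM/s

84.4375 uM/s


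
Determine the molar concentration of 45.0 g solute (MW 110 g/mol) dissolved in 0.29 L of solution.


C = (mass / MW) / volume
C = (45.0 / 110) / 0.29
C = 1.4107 M

1.4107 M


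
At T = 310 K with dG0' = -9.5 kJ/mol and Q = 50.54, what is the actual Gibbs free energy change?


dG = dG0' + RT * ln(Q) / 1000
dG = -9.5 + 8.314 * 310 * ln(50.54) / 1000
dG = 0.6103 kJ/mol

0.6103 kJ/mol


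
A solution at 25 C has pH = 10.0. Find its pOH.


pOH = 14 - pH
pOH = 14 - 10.0
pOH = 4.0

4.0


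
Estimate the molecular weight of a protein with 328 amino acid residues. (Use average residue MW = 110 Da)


MW = n_residues * 110 Da
MW = 328 * 110
MW = 36080 Da

36080 Da


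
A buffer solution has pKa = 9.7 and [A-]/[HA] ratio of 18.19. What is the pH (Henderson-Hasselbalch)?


pH = pKa + log10([A-]/[HA])
pH = 9.7 + log10(18.19)
pH = 10.9598

10.9598


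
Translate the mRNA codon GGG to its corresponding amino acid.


Standard genetic code lookup.
Codon GGG -> Gly

Gly


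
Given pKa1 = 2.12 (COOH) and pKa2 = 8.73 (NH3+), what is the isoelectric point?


pI = (pKa1 + pKa2) / 2
pI = (2.12 + 8.73) / 2
pI = 5.425

5.425


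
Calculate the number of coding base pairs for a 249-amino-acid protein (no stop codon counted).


Each amino acid = 1 codon = 3 bp
bp = 249 * 3 = 747 bp

747 bp


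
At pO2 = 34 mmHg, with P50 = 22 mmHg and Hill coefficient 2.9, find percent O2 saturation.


Y = pO2^n / (P50^n + pO2^n)
Y = 34^2.9 / (22^2.9 + 34^2.9)
Y = 77.94%

77.94%


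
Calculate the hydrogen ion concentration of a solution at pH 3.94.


[H+] = 10^(-pH)
[H+] = 10^(-3.94)
[H+] = 1.148e-04 M

1.148e-04 M


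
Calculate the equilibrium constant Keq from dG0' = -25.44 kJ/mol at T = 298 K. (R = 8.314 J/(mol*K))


Keq = exp(-dG0 * 1000 / (R * T))
Keq = exp(-(-25.44) * 1000 / (8.314 * 298))
Keq = 28799.616

28799.616


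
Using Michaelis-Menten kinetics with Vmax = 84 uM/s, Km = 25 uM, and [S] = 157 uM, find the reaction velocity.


v = Vmax * [S] / (Km + [S])
v = 84 * 157 / (25 + 157)
v = 72.4615 uM/s

72.4615 uM/s


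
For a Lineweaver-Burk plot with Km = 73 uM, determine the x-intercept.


x-intercept = -1/Km
= -1/73
= -0.0137 1/uM

-0.0137 1/uM


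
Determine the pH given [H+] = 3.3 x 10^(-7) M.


pH = -log10([H+])
pH = -log10(3.3 x 10^(-7))
pH = 6.4815

6.4815


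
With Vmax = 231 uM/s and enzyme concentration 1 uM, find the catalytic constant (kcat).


kcat = Vmax / [E]t
kcat = 231 / 1
kcat = 231.0 s^-1

231.0 s^-1


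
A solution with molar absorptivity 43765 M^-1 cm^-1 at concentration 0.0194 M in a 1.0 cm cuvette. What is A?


A = epsilon * c * l
A = 43765 * 0.0194 * 1.0
A = 849.041

849.041


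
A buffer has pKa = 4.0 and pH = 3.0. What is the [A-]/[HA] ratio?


[A-]/[HA] = 10^(pH - pKa)
= 10^(3.0 - 4.0)
= 0.1

0.1


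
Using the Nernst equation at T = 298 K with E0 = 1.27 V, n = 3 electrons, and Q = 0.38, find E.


E = E0 - (RT/nF) * ln(Q)
E = 1.27 - (8.314 * 298 / (3 * 96485)) * ln(0.38)
E = 1.2783 V

1.2783 V


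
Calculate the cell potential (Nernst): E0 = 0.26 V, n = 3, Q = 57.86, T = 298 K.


E = E0 - (RT/nF) * ln(Q)
E = 0.26 - (8.314 * 298 / (3 * 96485)) * ln(57.86)
E = 0.2253 V

0.2253 V


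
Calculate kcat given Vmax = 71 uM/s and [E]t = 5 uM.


kcat = Vmax / [E]t
kcat = 71 / 5
kcat = 14.2 s^-1

14.2 s^-1


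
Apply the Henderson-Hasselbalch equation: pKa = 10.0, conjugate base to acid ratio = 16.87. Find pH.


pH = pKa + log10([A-]/[HA])
pH = 10.0 + log10(16.87)
pH = 11.2271

11.2271


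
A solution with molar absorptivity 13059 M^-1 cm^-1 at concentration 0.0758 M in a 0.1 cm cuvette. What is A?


A = epsilon * c * l
A = 13059 * 0.0758 * 0.1
A = 98.9872

98.9872


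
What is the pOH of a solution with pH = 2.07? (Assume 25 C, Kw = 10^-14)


pOH = 14 - pH
pOH = 14 - 2.07
pOH = 11.93

11.93


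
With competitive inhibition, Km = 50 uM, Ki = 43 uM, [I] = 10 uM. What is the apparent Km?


Km_app = Km * (1 + [I]/Ki)
Km_app = 50 * (1 + 10/43)
Km_app = 61.6279 uM

61.6279 uM


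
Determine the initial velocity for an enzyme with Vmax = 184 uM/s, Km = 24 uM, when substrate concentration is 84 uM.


v = Vmax * [S] / (Km + [S])
v = 184 * 84 / (24 + 84)
v = 143.1111 uM/s

143.1111 uM/s


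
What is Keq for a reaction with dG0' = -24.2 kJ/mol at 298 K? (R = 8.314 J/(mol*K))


Keq = exp(-dG0 * 1000 / (R * T))
Keq = exp(-(-24.2) * 1000 / (8.314 * 298))
Keq = 17459.293

17459.293


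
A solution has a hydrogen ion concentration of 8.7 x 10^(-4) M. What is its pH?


pH = -log10([H+])
pH = -log10(8.7 x 10^(-4))
pH = 3.0605

3.0605


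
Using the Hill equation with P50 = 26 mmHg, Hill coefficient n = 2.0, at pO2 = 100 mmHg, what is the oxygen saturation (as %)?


Y = pO2^n / (P50^n + pO2^n)
Y = 100^2.0 / (26^2.0 + 100^2.0)
Y = 93.67%

93.67%
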